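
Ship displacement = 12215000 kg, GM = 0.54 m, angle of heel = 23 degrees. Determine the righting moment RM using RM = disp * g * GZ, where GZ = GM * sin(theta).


Formula: GZ = GM * sin(theta); RM = disp * g * GZ
Step 1 — GZ = 0.54 * sin(23°) = 0.54 * 0.390731 = 0.210995 m
Step 2 — RM = 12215000 * 9.81 * 0.210995 ≈ 25283000 N·m (5 s.f.)

25283000 N·m


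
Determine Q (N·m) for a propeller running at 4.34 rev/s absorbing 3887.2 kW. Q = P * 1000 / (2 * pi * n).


Formula: Q = P_W / (2 * pi * n)
Step 1 — P_W = 3887.2 kW * 1000 = 3887200.0 W
Step 2 — 2 * pi * n = 2 * pi * 4.34 = 27.269024
Step 3 — Q = 3887200.0 / 27.269024 ≈ 142550 N·m (5 s.f.)

142550 N·m


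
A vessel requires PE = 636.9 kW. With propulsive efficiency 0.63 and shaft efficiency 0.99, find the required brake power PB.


Formula: PB = PE / (eta_D * eta_S)
Step 1 — combined efficiency = eta_D * eta_S = 0.63 * 0.99 = 0.6237
Step 2 — PB = 636.9 / 0.6237 ≈ 1021.2 kW (5 s.f.)

1021.2 kW


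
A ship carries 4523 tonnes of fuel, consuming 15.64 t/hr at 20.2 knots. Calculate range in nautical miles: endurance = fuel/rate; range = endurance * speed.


Formula: endurance = fuel / rate; range = endurance * speed
Step 1 — endurance = 4523 / 15.64 = 289.1944 hours
Step 2 — range = 289.1944 * 20.2 ≈ 5841.7 nautical miles (5 s.f.)

5841.7 NM


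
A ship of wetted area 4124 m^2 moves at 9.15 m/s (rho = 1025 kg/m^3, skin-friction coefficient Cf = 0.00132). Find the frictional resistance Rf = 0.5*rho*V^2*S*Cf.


Formula: Rf = 0.5 * rho * V^2 * S * Cf
Step 1 — V^2 = 9.15^2 = 83.7225
Step 2 — 0.5 * rho * V^2 = 0.5 * 1025 * 83.7225 = 42907.78125
Step 3 — Rf = 42907.78125 * 4124 * 0.00132 ≈ 233580 N (5 s.f.)

233580 N


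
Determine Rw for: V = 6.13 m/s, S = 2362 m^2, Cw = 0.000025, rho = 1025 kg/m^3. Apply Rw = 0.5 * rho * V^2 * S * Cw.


Formula: Rw = 0.5 * rho * V^2 * S * Cw
Step 1 — V^2 = 6.13^2 = 37.5769
Step 2 — 0.5 * rho * V^2 = 0.5 * 1025 * 37.5769 = 19258.16125
Step 3 — Rw = 19258.16125 * 2362 * 0.000025 ≈ 1137.2 N (5 s.f.)

1137.2 N


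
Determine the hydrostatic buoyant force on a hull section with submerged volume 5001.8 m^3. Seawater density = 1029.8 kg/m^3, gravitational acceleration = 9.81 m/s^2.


Formula: Fb = rho * g * V
Substituting: Fb = 1029.8 * 9.81 * 5001.8
Intermediate: 1029.8 * 9.81 = 10102.338
Result: Fb = 10102.338 * 5001.8 ≈ 50530000 N (5 s.f.)

50530000 N


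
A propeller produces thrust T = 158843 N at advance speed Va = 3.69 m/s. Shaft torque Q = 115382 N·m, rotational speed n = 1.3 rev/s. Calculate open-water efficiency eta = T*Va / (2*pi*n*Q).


Formula: eta = T * Va / (2 * pi * n * Q)
Step 1 — numerator = T * Va = 158843 * 3.69 = 586130.67
Step 2 — 2 * pi * n = 2 * pi * 1.3 = 8.168141
Step 3 — denominator = 8.168141 * 115382 = 942456.44
Step 4 — eta = 586130.67 / 942456.44 ≈ 0.62192 (5 s.f.)

0.62192


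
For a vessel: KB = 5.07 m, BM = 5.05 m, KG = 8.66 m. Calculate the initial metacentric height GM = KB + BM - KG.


Formula: GM = KB + BM - KG
Step 1 — KM = KB + BM = 5.07 + 5.05 = 10.12 m
Step 2 — GM = KM - KG = 10.12 - 8.66 = 1.46 m

1.46 m


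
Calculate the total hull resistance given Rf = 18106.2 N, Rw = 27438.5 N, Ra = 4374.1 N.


Formula: Rt = Rf + Rw + Ra
Substituting: Rt = 18106.2 + 27438.5 + 4374.1
Result: Rt = 49918.8 N

49918.8 N


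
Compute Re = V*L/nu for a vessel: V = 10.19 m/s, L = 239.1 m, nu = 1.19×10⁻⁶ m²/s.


Formula: Re = V * L / nu
Step 1 — V * L = 10.19 * 239.1 = 2436.429 m^2/s
Step 2 — Re = 2436.429 / 1.19e-6 = 2.05e+09

2.05e+09


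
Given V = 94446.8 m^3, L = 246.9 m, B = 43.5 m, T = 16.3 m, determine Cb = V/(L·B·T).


Formula: Cb = V / (L * B * T)
Step 1 — L * B * T = 246.9 * 43.5 * 16.3 = 175064.445 m^3
Step 2 — Cb = 94446.8 / 175064.445 ≈ 0.53950 (5 s.f.)

0.53950


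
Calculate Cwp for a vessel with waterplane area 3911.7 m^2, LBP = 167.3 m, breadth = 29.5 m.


Formula: Cwp = Aw / (L * B)
Step 1 — L * B = 167.3 * 29.5 = 4935.35 m^2
Step 2 — Cwp = 3911.7 / 4935.35 ≈ 0.79259 (5 s.f.)

0.79259


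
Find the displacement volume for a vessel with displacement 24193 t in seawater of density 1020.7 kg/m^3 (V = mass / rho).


Formula: V = mass / rho
Step 1 — convert tonnes to kg: 24193 t * 1000 = 24193000 kg
Step 2 — V = 24193000 / 1020.7 ≈ 23702 m^3 (5 s.f.)

23702 m^3


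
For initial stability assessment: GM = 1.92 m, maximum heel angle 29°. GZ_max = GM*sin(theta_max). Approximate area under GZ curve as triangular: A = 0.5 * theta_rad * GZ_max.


Formula: GZ_max = GM * sin(theta); Area = 0.5 * theta_rad * GZ_max
Step 1 — GZ_max = 1.92 * sin(29°) = 1.92 * 0.48481 = 0.930835 m
Step 2 — theta_rad = 29 * pi/180 = 0.506145 rad
Step 3 — Area = 0.5 * 0.506145 * 0.930835 ≈ 0.23557 m·rad (5 s.f.)

0.23557 m·rad


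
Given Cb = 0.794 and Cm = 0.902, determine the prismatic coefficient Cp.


Formula: Cp = Cb / Cm
Substituting: Cp = 0.794 / 0.902
Result: Cp ≈ 0.88027 (5 s.f.)

0.88027


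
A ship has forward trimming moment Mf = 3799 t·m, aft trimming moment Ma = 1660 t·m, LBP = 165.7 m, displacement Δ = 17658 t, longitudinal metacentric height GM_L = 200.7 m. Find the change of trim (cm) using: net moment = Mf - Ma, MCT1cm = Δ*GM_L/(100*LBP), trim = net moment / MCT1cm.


Formula: net trimming moment = Mf - Ma; MCT1cm = Δ*GM_L/(100*LBP); trim = net moment / MCT1cm
Step 1 — net trimming moment = 3799 - 1660 = 2139 t·m
Step 2 — MCT1cm = 17658 * 200.7 / (100 * 165.7) = 213.8781 t·m/cm
Step 3 — trim = 2139 / 213.8781 ≈ 10.001 cm (5 s.f.)

10.001 cm


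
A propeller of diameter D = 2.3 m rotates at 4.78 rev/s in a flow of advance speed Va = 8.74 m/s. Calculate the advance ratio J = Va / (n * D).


Formula: J = Va / (n * D)
Step 1 — n * D = 4.78 * 2.3 = 10.994
Step 2 — J = 8.74 / 10.994 ≈ 0.79498 (5 s.f.)

0.79498


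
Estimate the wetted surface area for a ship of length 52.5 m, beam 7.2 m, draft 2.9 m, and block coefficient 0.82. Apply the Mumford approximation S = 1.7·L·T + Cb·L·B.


Formula: S = 1.7*L*T + V/T with V = Cb*L*B*T, i.e. S = L * (1.7*T + Cb*B)
Step 1 — 1.7*T = 1.7 * 2.9 = 4.93 m
Step 2 — Cb*B = 0.82 * 7.2 = 5.904 m
Step 3 — 1.7*T + Cb*B = 4.93 + 5.904 = 10.834 m
Step 4 — S = 52.5 * 10.834 ≈ 568.78 m^2 (5 s.f.)

568.78 m^2


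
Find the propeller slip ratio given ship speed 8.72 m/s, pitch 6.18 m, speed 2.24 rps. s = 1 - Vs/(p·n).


Formula: s = 1 - Vs / (p * n)
Step 1 — p * n = 6.18 * 2.24 = 13.8432
Step 2 — Vs / (p*n) = 8.72 / 13.8432 = 0.629912 (6 d.p.)
Step 3 — s = 1 - 0.629912 = 0.370088

0.370088


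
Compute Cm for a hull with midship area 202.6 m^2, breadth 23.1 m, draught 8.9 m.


Formula: Cm = Am / (B * T)
Step 1 — B * T = 23.1 * 8.9 = 205.59 m^2
Step 2 — Cm = 202.6 / 205.59 ≈ 0.98546 (5 s.f.)

0.98546


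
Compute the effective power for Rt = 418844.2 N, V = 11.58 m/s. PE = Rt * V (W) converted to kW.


Formula: PE = Rt * V / 1000 (kW)
Step 1 — PE (W) = 418844.2 * 11.58 = 4850215.836 W
Step 2 — PE (kW) = 4850215.836 / 1000 ≈ 4850.2 kW (5 s.f.)

4850.2 kW


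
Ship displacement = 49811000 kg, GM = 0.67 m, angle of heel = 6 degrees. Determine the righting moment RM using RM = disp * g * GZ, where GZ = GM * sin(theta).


Formula: GZ = GM * sin(theta); RM = disp * g * GZ
Step 1 — GZ = 0.67 * sin(6°) = 0.67 * 0.104528 = 0.070034 m
Step 2 — RM = 49811000 * 9.81 * 0.070034 ≈ 34222000 N·m (5 s.f.)

34222000 N·m


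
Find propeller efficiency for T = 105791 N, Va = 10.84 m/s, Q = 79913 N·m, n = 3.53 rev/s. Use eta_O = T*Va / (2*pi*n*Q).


Formula: eta = T * Va / (2 * pi * n * Q)
Step 1 — numerator = T * Va = 105791 * 10.84 = 1146774.44
Step 2 — 2 * pi * n = 2 * pi * 3.53 = 22.179644
Step 3 — denominator = 22.179644 * 79913 = 1772441.89
Step 4 — eta = 1146774.44 / 1772441.89 ≈ 0.64700 (5 s.f.)

0.64700


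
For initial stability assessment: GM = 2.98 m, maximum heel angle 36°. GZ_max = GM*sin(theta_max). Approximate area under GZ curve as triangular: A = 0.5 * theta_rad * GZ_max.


Formula: GZ_max = GM * sin(theta); Area = 0.5 * theta_rad * GZ_max
Step 1 — GZ_max = 2.98 * sin(36°) = 2.98 * 0.587785 = 1.751599 m
Step 2 — theta_rad = 36 * pi/180 = 0.628319 rad
Step 3 — Area = 0.5 * 0.628319 * 1.751599 ≈ 0.55028 m·rad (5 s.f.)

0.55028 m·rad


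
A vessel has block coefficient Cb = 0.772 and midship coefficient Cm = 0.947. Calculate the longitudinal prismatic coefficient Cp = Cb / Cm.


Formula: Cp = Cb / Cm
Substituting: Cp = 0.772 / 0.947
Result: Cp ≈ 0.81521 (5 s.f.)

0.81521


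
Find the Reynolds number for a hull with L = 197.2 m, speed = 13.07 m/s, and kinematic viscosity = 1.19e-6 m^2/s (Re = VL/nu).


Formula: Re = V * L / nu
Step 1 — V * L = 13.07 * 197.2 = 2577.404 m^2/s
Step 2 — Re = 2577.404 / 1.19e-6 = 2.17e+09

2.17e+09


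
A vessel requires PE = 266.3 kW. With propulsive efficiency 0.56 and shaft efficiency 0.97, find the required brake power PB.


Formula: PB = PE / (eta_D * eta_S)
Step 1 — combined efficiency = eta_D * eta_S = 0.56 * 0.97 = 0.5432
Step 2 — PB = 266.3 / 0.5432 ≈ 490.24 kW (5 s.f.)

490.24 kW


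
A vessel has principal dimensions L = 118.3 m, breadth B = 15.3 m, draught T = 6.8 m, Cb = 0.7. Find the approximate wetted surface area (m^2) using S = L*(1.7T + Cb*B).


Formula: S = 1.7*L*T + V/T with V = Cb*L*B*T, i.e. S = L * (1.7*T + Cb*B)
Step 1 — 1.7*T = 1.7 * 6.8 = 11.56 m
Step 2 — Cb*B = 0.7 * 15.3 = 10.71 m
Step 3 — 1.7*T + Cb*B = 11.56 + 10.71 = 22.27 m
Step 4 — S = 118.3 * 22.27 ≈ 2634.5 m^2 (5 s.f.)

2634.5 m^2


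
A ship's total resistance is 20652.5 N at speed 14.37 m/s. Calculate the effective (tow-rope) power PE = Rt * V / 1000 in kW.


Formula: PE = Rt * V / 1000 (kW)
Step 1 — PE (W) = 20652.5 * 14.37 = 296776.425 W
Step 2 — PE (kW) = 296776.425 / 1000 ≈ 296.78 kW (5 s.f.)

296.78 kW


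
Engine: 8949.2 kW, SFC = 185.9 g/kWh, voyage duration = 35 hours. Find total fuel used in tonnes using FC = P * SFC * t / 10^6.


Formula: FC (tonnes) = P * SFC * t / 1,000,000
Step 1 — P * SFC * t = 8949.2 * 185.9 * 35 = 58227969.8 g
Step 2 — FC (tonnes) = 58227969.8 / 1,000,000 ≈ 58.228 tonnes (5 s.f.)

58.228 tonnes


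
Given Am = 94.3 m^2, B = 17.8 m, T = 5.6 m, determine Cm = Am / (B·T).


Formula: Cm = Am / (B * T)
Step 1 — B * T = 17.8 * 5.6 = 99.68 m^2
Step 2 — Cm = 94.3 / 99.68 ≈ 0.94603 (5 s.f.)

0.94603


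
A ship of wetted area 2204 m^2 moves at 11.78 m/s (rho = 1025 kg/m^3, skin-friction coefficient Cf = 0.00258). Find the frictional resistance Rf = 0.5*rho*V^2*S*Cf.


Formula: Rf = 0.5 * rho * V^2 * S * Cf
Step 1 — V^2 = 11.78^2 = 138.7684
Step 2 — 0.5 * rho * V^2 = 0.5 * 1025 * 138.7684 = 71118.805
Step 3 — Rf = 71118.805 * 2204 * 0.00258 ≈ 404400 N (5 s.f.)

404400 N


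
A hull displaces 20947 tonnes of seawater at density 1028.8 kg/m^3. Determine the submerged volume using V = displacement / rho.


Formula: V = mass / rho
Step 1 — convert tonnes to kg: 20947 t * 1000 = 20947000 kg
Step 2 — V = 20947000 / 1028.8 ≈ 20361 m^3 (5 s.f.)

20361 m^3


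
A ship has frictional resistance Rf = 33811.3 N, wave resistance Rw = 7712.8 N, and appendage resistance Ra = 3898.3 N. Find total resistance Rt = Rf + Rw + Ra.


Formula: Rt = Rf + Rw + Ra
Substituting: Rt = 33811.3 + 7712.8 + 3898.3
Result: Rt = 45422.4 N

45422.4 N


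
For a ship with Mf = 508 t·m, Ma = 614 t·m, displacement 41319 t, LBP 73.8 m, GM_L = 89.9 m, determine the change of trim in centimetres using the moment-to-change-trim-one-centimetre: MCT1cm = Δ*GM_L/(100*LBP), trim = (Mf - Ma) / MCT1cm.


Formula: net trimming moment = Mf - Ma; MCT1cm = Δ*GM_L/(100*LBP); trim = net moment / MCT1cm
Step 1 — net trimming moment = 508 - 614 = -106 t·m
Step 2 — MCT1cm = 41319 * 89.9 / (100 * 73.8) = 503.3304 t·m/cm
Step 3 — trim = -106 / 503.3304 ≈ -0.21060 cm (5 s.f.)

-0.21060 cm


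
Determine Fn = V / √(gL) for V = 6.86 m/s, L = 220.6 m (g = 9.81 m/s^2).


Formula: Fn = V / sqrt(g * L)
Step 1 — g * L = 9.81 * 220.6 = 2164.086
Step 2 — sqrt(g * L) = sqrt(2164.086) = 46.519738
Step 3 — Fn = 6.86 / 46.519738 ≈ 0.14746 (5 s.f.)

0.14746


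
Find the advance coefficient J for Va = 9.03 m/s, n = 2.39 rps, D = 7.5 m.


Formula: J = Va / (n * D)
Step 1 — n * D = 2.39 * 7.5 = 17.925
Step 2 — J = 9.03 / 17.925 ≈ 0.50377 (5 s.f.)

0.50377


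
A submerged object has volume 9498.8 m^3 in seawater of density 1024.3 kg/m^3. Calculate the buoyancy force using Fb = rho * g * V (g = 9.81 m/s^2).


Formula: Fb = rho * g * V
Substituting: Fb = 1024.3 * 9.81 * 9498.8
Intermediate: 1024.3 * 9.81 = 10048.383
Result: Fb = 10048.383 * 9498.8 ≈ 95448000 N (5 s.f.)

95448000 N


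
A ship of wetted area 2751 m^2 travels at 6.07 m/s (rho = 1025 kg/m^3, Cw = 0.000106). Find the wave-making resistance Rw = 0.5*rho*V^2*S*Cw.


Formula: Rw = 0.5 * rho * V^2 * S * Cw
Step 1 — V^2 = 6.07^2 = 36.8449
Step 2 — 0.5 * rho * V^2 = 0.5 * 1025 * 36.8449 = 18883.01125
Step 3 — Rw = 18883.01125 * 2751 * 0.000106 ≈ 5506.4 N (5 s.f.)

5506.4 N


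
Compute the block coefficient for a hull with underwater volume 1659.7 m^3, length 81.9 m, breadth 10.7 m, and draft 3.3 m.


Formula: Cb = V / (L * B * T)
Step 1 — L * B * T = 81.9 * 10.7 * 3.3 = 2891.889 m^3
Step 2 — Cb = 1659.7 / 2891.889 ≈ 0.57392 (5 s.f.)

0.57392


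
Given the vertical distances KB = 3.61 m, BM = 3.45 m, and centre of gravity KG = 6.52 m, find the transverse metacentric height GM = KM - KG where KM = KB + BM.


Formula: GM = KB + BM - KG
Step 1 — KM = KB + BM = 3.61 + 3.45 = 7.06 m
Step 2 — GM = KM - KG = 7.06 - 6.52 = 0.54 m

0.54 m


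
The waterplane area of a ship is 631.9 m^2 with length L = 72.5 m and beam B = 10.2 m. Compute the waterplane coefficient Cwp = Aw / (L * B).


Formula: Cwp = Aw / (L * B)
Step 1 — L * B = 72.5 * 10.2 = 739.5 m^2
Step 2 — Cwp = 631.9 / 739.5 ≈ 0.85450 (5 s.f.)

0.85450


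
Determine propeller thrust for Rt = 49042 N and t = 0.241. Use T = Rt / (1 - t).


Formula: T = Rt / (1 - t)
Step 1 — (1 - t) = 1 - 0.241 = 0.759
Step 2 — T = 49042 / 0.759 ≈ 64614 N (5 s.f.)

64614 N


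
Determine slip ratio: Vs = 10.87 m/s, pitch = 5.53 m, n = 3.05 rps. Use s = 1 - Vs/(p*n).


Formula: s = 1 - Vs / (p * n)
Step 1 — p * n = 5.53 * 3.05 = 16.8665
Step 2 — Vs / (p*n) = 10.87 / 16.8665 = 0.644473 (6 d.p.)
Step 3 — s = 1 - 0.644473 = 0.355527

0.355527


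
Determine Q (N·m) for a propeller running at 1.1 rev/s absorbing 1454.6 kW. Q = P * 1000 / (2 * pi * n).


Formula: Q = P_W / (2 * pi * n)
Step 1 — P_W = 1454.6 kW * 1000 = 1454600.0 W
Step 2 — 2 * pi * n = 2 * pi * 1.1 = 6.911504
Step 3 — Q = 1454600.0 / 6.911504 ≈ 210460 N·m (5 s.f.)

210460 N·m


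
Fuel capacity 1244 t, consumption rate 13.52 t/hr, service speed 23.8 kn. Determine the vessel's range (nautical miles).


Formula: endurance = fuel / rate; range = endurance * speed
Step 1 — endurance = 1244 / 13.52 = 92.0118 hours
Step 2 — range = 92.0118 * 23.8 ≈ 2189.9 nautical miles (5 s.f.)

2189.9 NM


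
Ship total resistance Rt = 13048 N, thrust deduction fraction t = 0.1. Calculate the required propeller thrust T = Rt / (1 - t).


Formula: T = Rt / (1 - t)
Step 1 — (1 - t) = 1 - 0.1 = 0.9
Step 2 — T = 13048 / 0.9 ≈ 14498 N (5 s.f.)

14498 N


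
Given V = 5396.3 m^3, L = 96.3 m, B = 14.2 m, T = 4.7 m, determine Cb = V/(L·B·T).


Formula: Cb = V / (L * B * T)
Step 1 — L * B * T = 96.3 * 14.2 * 4.7 = 6427.062 m^3
Step 2 — Cb = 5396.3 / 6427.062 ≈ 0.83962 (5 s.f.)

0.83962


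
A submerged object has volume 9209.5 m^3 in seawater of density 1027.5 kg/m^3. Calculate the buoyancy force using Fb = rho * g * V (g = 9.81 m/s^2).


Formula: Fb = rho * g * V
Substituting: Fb = 1027.5 * 9.81 * 9209.5
Intermediate: 1027.5 * 9.81 = 10079.775
Result: Fb = 10079.775 * 9209.5 ≈ 92830000 N (5 s.f.)

92830000 N


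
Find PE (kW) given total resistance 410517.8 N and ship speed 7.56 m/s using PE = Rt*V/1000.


Formula: PE = Rt * V / 1000 (kW)
Step 1 — PE (W) = 410517.8 * 7.56 = 3103514.568 W
Step 2 — PE (kW) = 3103514.568 / 1000 ≈ 3103.5 kW (5 s.f.)

3103.5 kW


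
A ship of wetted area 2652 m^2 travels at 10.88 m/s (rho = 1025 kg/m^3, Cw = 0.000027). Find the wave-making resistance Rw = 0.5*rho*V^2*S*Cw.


Formula: Rw = 0.5 * rho * V^2 * S * Cw
Step 1 — V^2 = 10.88^2 = 118.3744
Step 2 — 0.5 * rho * V^2 = 0.5 * 1025 * 118.3744 = 60666.88
Step 3 — Rw = 60666.88 * 2652 * 0.000027 ≈ 4344.0 N (5 s.f.)

4344.0 N


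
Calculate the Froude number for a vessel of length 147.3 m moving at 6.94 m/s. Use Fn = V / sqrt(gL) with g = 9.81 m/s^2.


Formula: Fn = V / sqrt(g * L)
Step 1 — g * L = 9.81 * 147.3 = 1445.013
Step 2 — sqrt(g * L) = sqrt(1445.013) = 38.013327
Step 3 — Fn = 6.94 / 38.013327 ≈ 0.18257 (5 s.f.)

0.18257


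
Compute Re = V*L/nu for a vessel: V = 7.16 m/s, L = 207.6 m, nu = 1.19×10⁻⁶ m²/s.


Formula: Re = V * L / nu
Step 1 — V * L = 7.16 * 207.6 = 1486.416 m^2/s
Step 2 — Re = 1486.416 / 1.19e-6 = 1.25e+09

1.25e+09


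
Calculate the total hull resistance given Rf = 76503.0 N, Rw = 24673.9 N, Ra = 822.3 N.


Formula: Rt = Rf + Rw + Ra
Substituting: Rt = 76503.0 + 24673.9 + 822.3
Result: Rt = 101999.2 N

101999.2 N


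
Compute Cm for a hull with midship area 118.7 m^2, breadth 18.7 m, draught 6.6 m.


Formula: Cm = Am / (B * T)
Step 1 — B * T = 18.7 * 6.6 = 123.42 m^2
Step 2 — Cm = 118.7 / 123.42 ≈ 0.96176 (5 s.f.)

0.96176


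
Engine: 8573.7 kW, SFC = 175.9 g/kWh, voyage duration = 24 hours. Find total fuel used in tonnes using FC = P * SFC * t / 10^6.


Formula: FC (tonnes) = P * SFC * t / 1,000,000
Step 1 — P * SFC * t = 8573.7 * 175.9 * 24 = 36194731.92 g
Step 2 — FC (tonnes) = 36194731.92 / 1,000,000 ≈ 36.195 tonnes (5 s.f.)

36.195 tonnes


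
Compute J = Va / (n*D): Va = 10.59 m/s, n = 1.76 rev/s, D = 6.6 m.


Formula: J = Va / (n * D)
Step 1 — n * D = 1.76 * 6.6 = 11.616
Step 2 — J = 10.59 / 11.616 ≈ 0.91167 (5 s.f.)

0.91167


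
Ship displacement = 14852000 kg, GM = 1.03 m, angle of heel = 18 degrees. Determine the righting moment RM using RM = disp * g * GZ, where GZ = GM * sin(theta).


Formula: GZ = GM * sin(theta); RM = disp * g * GZ
Step 1 — GZ = 1.03 * sin(18°) = 1.03 * 0.309017 = 0.318288 m
Step 2 — RM = 14852000 * 9.81 * 0.318288 ≈ 46374000 N·m (5 s.f.)

46374000 N·m


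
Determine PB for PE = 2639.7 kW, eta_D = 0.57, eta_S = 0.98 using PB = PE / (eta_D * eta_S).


Formula: PB = PE / (eta_D * eta_S)
Step 1 — combined efficiency = eta_D * eta_S = 0.57 * 0.98 = 0.5586
Step 2 — PB = 2639.7 / 0.5586 ≈ 4725.6 kW (5 s.f.)

4725.6 kW


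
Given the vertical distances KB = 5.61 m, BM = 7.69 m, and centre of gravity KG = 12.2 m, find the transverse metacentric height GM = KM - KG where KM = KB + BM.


Formula: GM = KB + BM - KG
Step 1 — KM = KB + BM = 5.61 + 7.69 = 13.3 m
Step 2 — GM = KM - KG = 13.3 - 12.2 = 1.1 m

1.1 m


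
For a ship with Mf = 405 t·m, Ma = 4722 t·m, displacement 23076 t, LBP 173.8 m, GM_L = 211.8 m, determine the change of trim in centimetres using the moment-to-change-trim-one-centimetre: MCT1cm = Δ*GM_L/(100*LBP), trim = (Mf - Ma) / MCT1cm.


Formula: net trimming moment = Mf - Ma; MCT1cm = Δ*GM_L/(100*LBP); trim = net moment / MCT1cm
Step 1 — net trimming moment = 405 - 4722 = -4317 t·m
Step 2 — MCT1cm = 23076 * 211.8 / (100 * 173.8) = 281.2139 t·m/cm
Step 3 — trim = -4317 / 281.2139 ≈ -15.351 cm (5 s.f.)

-15.351 cm


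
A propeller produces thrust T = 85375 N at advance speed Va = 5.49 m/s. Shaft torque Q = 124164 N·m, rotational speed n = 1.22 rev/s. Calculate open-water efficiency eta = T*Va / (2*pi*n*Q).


Formula: eta = T * Va / (2 * pi * n * Q)
Step 1 — numerator = T * Va = 85375 * 5.49 = 468708.75
Step 2 — 2 * pi * n = 2 * pi * 1.22 = 7.665486
Step 3 — denominator = 7.665486 * 124164 = 951777.4
Step 4 — eta = 468708.75 / 951777.4 ≈ 0.49246 (5 s.f.)

0.49246


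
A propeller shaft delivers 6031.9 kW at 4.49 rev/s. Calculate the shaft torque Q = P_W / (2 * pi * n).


Formula: Q = P_W / (2 * pi * n)
Step 1 — P_W = 6031.9 kW * 1000 = 6031900.0 W
Step 2 — 2 * pi * n = 2 * pi * 4.49 = 28.211502
Step 3 — Q = 6031900.0 / 28.211502 ≈ 213810 N·m (5 s.f.)

213810 N·m


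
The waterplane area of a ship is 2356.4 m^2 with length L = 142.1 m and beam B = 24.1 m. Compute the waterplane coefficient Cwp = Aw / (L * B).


Formula: Cwp = Aw / (L * B)
Step 1 — L * B = 142.1 * 24.1 = 3424.61 m^2
Step 2 — Cwp = 2356.4 / 3424.61 ≈ 0.68808 (5 s.f.)

0.68808


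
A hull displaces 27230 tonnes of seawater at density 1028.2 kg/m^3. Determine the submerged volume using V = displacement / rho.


Formula: V = mass / rho
Step 1 — convert tonnes to kg: 27230 t * 1000 = 27230000 kg
Step 2 — V = 27230000 / 1028.2 ≈ 26483 m^3 (5 s.f.)

26483 m^3


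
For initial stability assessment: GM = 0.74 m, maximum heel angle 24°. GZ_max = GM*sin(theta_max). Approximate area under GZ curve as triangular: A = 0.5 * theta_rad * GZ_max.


Formula: GZ_max = GM * sin(theta); Area = 0.5 * theta_rad * GZ_max
Step 1 — GZ_max = 0.74 * sin(24°) = 0.74 * 0.406737 = 0.300985 m
Step 2 — theta_rad = 24 * pi/180 = 0.418879 rad
Step 3 — Area = 0.5 * 0.418879 * 0.300985 ≈ 0.063038 m·rad (5 s.f.)

0.063038 m·rad


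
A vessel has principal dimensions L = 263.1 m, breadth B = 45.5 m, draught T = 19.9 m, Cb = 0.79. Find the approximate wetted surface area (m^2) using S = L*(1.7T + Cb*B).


Formula: S = 1.7*L*T + V/T with V = Cb*L*B*T, i.e. S = L * (1.7*T + Cb*B)
Step 1 — 1.7*T = 1.7 * 19.9 = 33.83 m
Step 2 — Cb*B = 0.79 * 45.5 = 35.945 m
Step 3 — 1.7*T + Cb*B = 33.83 + 35.945 = 69.775 m
Step 4 — S = 263.1 * 69.775 ≈ 18358 m^2 (5 s.f.)

18358 m^2


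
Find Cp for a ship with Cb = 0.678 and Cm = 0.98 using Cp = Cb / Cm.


Formula: Cp = Cb / Cm
Substituting: Cp = 0.678 / 0.98
Result: Cp ≈ 0.69184 (5 s.f.)

0.69184


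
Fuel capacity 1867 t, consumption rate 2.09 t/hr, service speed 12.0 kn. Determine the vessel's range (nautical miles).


Formula: endurance = fuel / rate; range = endurance * speed
Step 1 — endurance = 1867 / 2.09 = 893.3014 hours
Step 2 — range = 893.3014 * 12.0 ≈ 10720 nautical miles (5 s.f.)

10720 NM


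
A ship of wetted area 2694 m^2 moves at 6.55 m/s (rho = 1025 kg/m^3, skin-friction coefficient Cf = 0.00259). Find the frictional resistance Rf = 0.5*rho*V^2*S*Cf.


Formula: Rf = 0.5 * rho * V^2 * S * Cf
Step 1 — V^2 = 6.55^2 = 42.9025
Step 2 — 0.5 * rho * V^2 = 0.5 * 1025 * 42.9025 = 21987.53125
Step 3 — Rf = 21987.53125 * 2694 * 0.00259 ≈ 153420 N (5 s.f.)

153420 N


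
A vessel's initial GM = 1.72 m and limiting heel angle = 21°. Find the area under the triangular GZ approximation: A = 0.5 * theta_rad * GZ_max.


Formula: GZ_max = GM * sin(theta); Area = 0.5 * theta_rad * GZ_max
Step 1 — GZ_max = 1.72 * sin(21°) = 1.72 * 0.358368 = 0.616393 m
Step 2 — theta_rad = 21 * pi/180 = 0.366519 rad
Step 3 — Area = 0.5 * 0.366519 * 0.616393 ≈ 0.11296 m·rad (5 s.f.)

0.11296 m·rad


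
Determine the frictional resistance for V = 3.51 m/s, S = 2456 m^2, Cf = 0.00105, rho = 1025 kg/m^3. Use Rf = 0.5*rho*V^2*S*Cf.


Formula: Rf = 0.5 * rho * V^2 * S * Cf
Step 1 — V^2 = 3.51^2 = 12.3201
Step 2 — 0.5 * rho * V^2 = 0.5 * 1025 * 12.3201 = 6314.05125
Step 3 — Rf = 6314.05125 * 2456 * 0.00105 ≈ 16283 N (5 s.f.)

16283 N


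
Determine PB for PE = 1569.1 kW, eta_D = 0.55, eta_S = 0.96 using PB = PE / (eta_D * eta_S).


Formula: PB = PE / (eta_D * eta_S)
Step 1 — combined efficiency = eta_D * eta_S = 0.55 * 0.96 = 0.528
Step 2 — PB = 1569.1 / 0.528 ≈ 2971.8 kW (5 s.f.)

2971.8 kW


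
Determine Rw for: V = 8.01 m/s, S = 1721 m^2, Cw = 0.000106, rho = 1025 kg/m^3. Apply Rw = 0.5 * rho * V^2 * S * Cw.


Formula: Rw = 0.5 * rho * V^2 * S * Cw
Step 1 — V^2 = 8.01^2 = 64.1601
Step 2 — 0.5 * rho * V^2 = 0.5 * 1025 * 64.1601 = 32882.05125
Step 3 — Rw = 32882.05125 * 1721 * 0.000106 ≈ 5998.5 N (5 s.f.)

5998.5 N


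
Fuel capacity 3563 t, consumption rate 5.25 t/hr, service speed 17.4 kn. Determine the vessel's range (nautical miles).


Formula: endurance = fuel / rate; range = endurance * speed
Step 1 — endurance = 3563 / 5.25 = 678.6667 hours
Step 2 — range = 678.6667 * 17.4 ≈ 11809 nautical miles (5 s.f.)

11809 NM


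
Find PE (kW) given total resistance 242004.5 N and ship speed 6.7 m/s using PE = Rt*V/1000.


Formula: PE = Rt * V / 1000 (kW)
Step 1 — PE (W) = 242004.5 * 6.7 = 1621430.15 W
Step 2 — PE (kW) = 1621430.15 / 1000 ≈ 1621.4 kW (5 s.f.)

1621.4 kW


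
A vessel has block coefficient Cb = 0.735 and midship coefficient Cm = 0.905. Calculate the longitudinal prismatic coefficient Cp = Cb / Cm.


Formula: Cp = Cb / Cm
Substituting: Cp = 0.735 / 0.905
Result: Cp ≈ 0.81215 (5 s.f.)

0.81215


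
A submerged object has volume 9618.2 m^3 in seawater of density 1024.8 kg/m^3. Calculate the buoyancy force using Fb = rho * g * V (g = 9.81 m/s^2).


Formula: Fb = rho * g * V
Substituting: Fb = 1024.8 * 9.81 * 9618.2
Intermediate: 1024.8 * 9.81 = 10053.288
Result: Fb = 10053.288 * 9618.2 ≈ 96695000 N (5 s.f.)

96695000 N


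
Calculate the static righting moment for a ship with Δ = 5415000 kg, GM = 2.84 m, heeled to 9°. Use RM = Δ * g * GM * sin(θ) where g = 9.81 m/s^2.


Formula: GZ = GM * sin(theta); RM = disp * g * GZ
Step 1 — GZ = 2.84 * sin(9°) = 2.84 * 0.156434 = 0.444273 m
Step 2 — RM = 5415000 * 9.81 * 0.444273 ≈ 23600000 N·m (5 s.f.)

23600000 N·m


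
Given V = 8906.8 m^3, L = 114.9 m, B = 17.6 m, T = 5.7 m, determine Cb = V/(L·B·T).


Formula: Cb = V / (L * B * T)
Step 1 — L * B * T = 114.9 * 17.6 * 5.7 = 11526.768 m^3
Step 2 — Cb = 8906.8 / 11526.768 ≈ 0.77271 (5 s.f.)

0.77271


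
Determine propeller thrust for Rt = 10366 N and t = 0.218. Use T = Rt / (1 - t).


Formula: T = Rt / (1 - t)
Step 1 — (1 - t) = 1 - 0.218 = 0.782
Step 2 — T = 10366 / 0.782 ≈ 13256 N (5 s.f.)

13256 N


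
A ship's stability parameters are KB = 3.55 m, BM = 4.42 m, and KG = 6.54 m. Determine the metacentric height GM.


Formula: GM = KB + BM - KG
Step 1 — KM = KB + BM = 3.55 + 4.42 = 7.97 m
Step 2 — GM = KM - KG = 7.97 - 6.54 = 1.43 m

1.43 m


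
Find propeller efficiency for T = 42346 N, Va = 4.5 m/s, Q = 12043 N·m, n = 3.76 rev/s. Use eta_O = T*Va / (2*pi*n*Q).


Formula: eta = T * Va / (2 * pi * n * Q)
Step 1 — numerator = T * Va = 42346 * 4.5 = 190557.0
Step 2 — 2 * pi * n = 2 * pi * 3.76 = 23.624777
Step 3 — denominator = 23.624777 * 12043 = 284513.19
Step 4 — eta = 190557.0 / 284513.19 ≈ 0.66977 (5 s.f.)

0.66977


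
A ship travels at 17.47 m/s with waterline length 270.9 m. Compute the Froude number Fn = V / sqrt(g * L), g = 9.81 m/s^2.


Formula: Fn = V / sqrt(g * L)
Step 1 — g * L = 9.81 * 270.9 = 2657.529
Step 2 — sqrt(g * L) = sqrt(2657.529) = 51.551227
Step 3 — Fn = 17.47 / 51.551227 ≈ 0.33889 (5 s.f.)

0.33889


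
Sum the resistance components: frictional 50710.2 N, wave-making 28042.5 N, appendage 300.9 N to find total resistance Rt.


Formula: Rt = Rf + Rw + Ra
Substituting: Rt = 50710.2 + 28042.5 + 300.9
Result: Rt = 79053.6 N

79053.6 N


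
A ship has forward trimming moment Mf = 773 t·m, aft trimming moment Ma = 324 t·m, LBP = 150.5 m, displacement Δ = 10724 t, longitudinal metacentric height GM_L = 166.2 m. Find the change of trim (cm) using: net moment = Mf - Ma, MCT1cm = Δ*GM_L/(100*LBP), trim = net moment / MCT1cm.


Formula: net trimming moment = Mf - Ma; MCT1cm = Δ*GM_L/(100*LBP); trim = net moment / MCT1cm
Step 1 — net trimming moment = 773 - 324 = 449 t·m
Step 2 — MCT1cm = 10724 * 166.2 / (100 * 150.5) = 118.4272 t·m/cm
Step 3 — trim = 449 / 118.4272 ≈ 3.7914 cm (5 s.f.)

3.7914 cm


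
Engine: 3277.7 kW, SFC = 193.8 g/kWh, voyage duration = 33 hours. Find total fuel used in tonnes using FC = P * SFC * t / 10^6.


Formula: FC (tonnes) = P * SFC * t / 1,000,000
Step 1 — P * SFC * t = 3277.7 * 193.8 * 33 = 20962202.58 g
Step 2 — FC (tonnes) = 20962202.58 / 1,000,000 ≈ 20.962 tonnes (5 s.f.)

20.962 tonnes


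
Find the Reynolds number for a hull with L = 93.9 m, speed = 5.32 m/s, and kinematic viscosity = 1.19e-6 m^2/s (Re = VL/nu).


Formula: Re = V * L / nu
Step 1 — V * L = 5.32 * 93.9 = 499.548 m^2/s
Step 2 — Re = 499.548 / 1.19e-6 = 4.20e+08

4.20e+08


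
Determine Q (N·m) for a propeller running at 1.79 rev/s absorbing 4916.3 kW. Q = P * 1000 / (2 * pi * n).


Formula: Q = P_W / (2 * pi * n)
Step 1 — P_W = 4916.3 kW * 1000 = 4916300.0 W
Step 2 — 2 * pi * n = 2 * pi * 1.79 = 11.246902
Step 3 — Q = 4916300.0 / 11.246902 ≈ 437120 N·m (5 s.f.)

437120 N·m


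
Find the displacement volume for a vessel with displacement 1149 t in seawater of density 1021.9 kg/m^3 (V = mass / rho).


Formula: V = mass / rho
Step 1 — convert tonnes to kg: 1149 t * 1000 = 1149000 kg
Step 2 — V = 1149000 / 1021.9 ≈ 1124.4 m^3 (5 s.f.)

1124.4 m^3


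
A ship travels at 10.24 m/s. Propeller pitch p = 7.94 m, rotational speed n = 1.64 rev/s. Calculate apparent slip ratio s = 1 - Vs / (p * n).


Formula: s = 1 - Vs / (p * n)
Step 1 — p * n = 7.94 * 1.64 = 13.0216
Step 2 — Vs / (p*n) = 10.24 / 13.0216 = 0.786386 (6 d.p.)
Step 3 — s = 1 - 0.786386 = 0.213614

0.213614


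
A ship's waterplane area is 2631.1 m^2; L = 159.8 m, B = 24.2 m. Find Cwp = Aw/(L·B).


Formula: Cwp = Aw / (L * B)
Step 1 — L * B = 159.8 * 24.2 = 3867.16 m^2
Step 2 — Cwp = 2631.1 / 3867.16 ≈ 0.68037 (5 s.f.)

0.68037


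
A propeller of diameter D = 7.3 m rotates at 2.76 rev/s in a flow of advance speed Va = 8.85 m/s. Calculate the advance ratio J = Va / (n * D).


Formula: J = Va / (n * D)
Step 1 — n * D = 2.76 * 7.3 = 20.148
Step 2 — J = 8.85 / 20.148 ≈ 0.43925 (5 s.f.)

0.43925


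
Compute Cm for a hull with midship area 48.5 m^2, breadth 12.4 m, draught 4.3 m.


Formula: Cm = Am / (B * T)
Step 1 — B * T = 12.4 * 4.3 = 53.32 m^2
Step 2 — Cm = 48.5 / 53.32 ≈ 0.90960 (5 s.f.)

0.90960


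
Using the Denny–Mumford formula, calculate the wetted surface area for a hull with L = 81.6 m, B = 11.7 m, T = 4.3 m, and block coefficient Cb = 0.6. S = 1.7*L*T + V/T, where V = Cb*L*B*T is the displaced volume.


Formula: S = 1.7*L*T + V/T with V = Cb*L*B*T, i.e. S = L * (1.7*T + Cb*B)
Step 1 — 1.7*T = 1.7 * 4.3 = 7.31 m
Step 2 — Cb*B = 0.6 * 11.7 = 7.02 m
Step 3 — 1.7*T + Cb*B = 7.31 + 7.02 = 14.33 m
Step 4 — S = 81.6 * 14.33 ≈ 1169.3 m^2 (5 s.f.)

1169.3 m^2


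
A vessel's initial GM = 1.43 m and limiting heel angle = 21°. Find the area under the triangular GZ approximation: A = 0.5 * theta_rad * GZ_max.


Formula: GZ_max = GM * sin(theta); Area = 0.5 * theta_rad * GZ_max
Step 1 — GZ_max = 1.43 * sin(21°) = 1.43 * 0.358368 = 0.512466 m
Step 2 — theta_rad = 21 * pi/180 = 0.366519 rad
Step 3 — Area = 0.5 * 0.366519 * 0.512466 ≈ 0.093914 m·rad (5 s.f.)

0.093914 m·rad


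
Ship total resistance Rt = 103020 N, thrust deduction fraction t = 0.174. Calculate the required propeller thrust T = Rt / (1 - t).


Formula: T = Rt / (1 - t)
Step 1 — (1 - t) = 1 - 0.174 = 0.826
Step 2 — T = 103020 / 0.826 ≈ 124720 N (5 s.f.)

124720 N


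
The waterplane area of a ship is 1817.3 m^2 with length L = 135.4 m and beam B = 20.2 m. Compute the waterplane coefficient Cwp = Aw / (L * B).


Formula: Cwp = Aw / (L * B)
Step 1 — L * B = 135.4 * 20.2 = 2735.08 m^2
Step 2 — Cwp = 1817.3 / 2735.08 ≈ 0.66444 (5 s.f.)

0.66444


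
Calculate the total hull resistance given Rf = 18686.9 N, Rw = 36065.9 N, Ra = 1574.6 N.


Formula: Rt = Rf + Rw + Ra
Substituting: Rt = 18686.9 + 36065.9 + 1574.6
Result: Rt = 56327.4 N

56327.4 N


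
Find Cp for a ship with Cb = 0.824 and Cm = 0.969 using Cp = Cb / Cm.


Formula: Cp = Cb / Cm
Substituting: Cp = 0.824 / 0.969
Result: Cp ≈ 0.85036 (5 s.f.)

0.85036


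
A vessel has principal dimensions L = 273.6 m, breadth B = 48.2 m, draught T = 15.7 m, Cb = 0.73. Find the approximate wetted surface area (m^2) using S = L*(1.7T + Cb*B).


Formula: S = 1.7*L*T + V/T with V = Cb*L*B*T, i.e. S = L * (1.7*T + Cb*B)
Step 1 — 1.7*T = 1.7 * 15.7 = 26.69 m
Step 2 — Cb*B = 0.73 * 48.2 = 35.186 m
Step 3 — 1.7*T + Cb*B = 26.69 + 35.186 = 61.876 m
Step 4 — S = 273.6 * 61.876 ≈ 16929 m^2 (5 s.f.)

16929 m^2


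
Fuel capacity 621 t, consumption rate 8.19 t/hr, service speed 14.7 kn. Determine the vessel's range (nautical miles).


Formula: endurance = fuel / rate; range = endurance * speed
Step 1 — endurance = 621 / 8.19 = 75.8242 hours
Step 2 — range = 75.8242 * 14.7 ≈ 1114.6 nautical miles (5 s.f.)

1114.6 NM


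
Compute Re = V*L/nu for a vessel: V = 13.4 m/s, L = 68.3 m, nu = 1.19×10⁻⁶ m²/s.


Formula: Re = V * L / nu
Step 1 — V * L = 13.4 * 68.3 = 915.22 m^2/s
Step 2 — Re = 915.22 / 1.19e-6 = 7.69e+08

7.69e+08


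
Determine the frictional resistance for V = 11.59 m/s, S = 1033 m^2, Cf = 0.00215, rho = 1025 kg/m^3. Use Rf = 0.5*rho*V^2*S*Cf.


Formula: Rf = 0.5 * rho * V^2 * S * Cf
Step 1 — V^2 = 11.59^2 = 134.3281
Step 2 — 0.5 * rho * V^2 = 0.5 * 1025 * 134.3281 = 68843.15125
Step 3 — Rf = 68843.15125 * 1033 * 0.00215 ≈ 152900 N (5 s.f.)

152900 N


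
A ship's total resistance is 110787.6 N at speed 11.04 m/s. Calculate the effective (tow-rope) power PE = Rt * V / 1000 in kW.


Formula: PE = Rt * V / 1000 (kW)
Step 1 — PE (W) = 110787.6 * 11.04 = 1223095.104 W
Step 2 — PE (kW) = 1223095.104 / 1000 ≈ 1223.1 kW (5 s.f.)

1223.1 kW


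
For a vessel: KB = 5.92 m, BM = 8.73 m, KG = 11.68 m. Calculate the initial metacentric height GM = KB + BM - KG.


Formula: GM = KB + BM - KG
Step 1 — KM = KB + BM = 5.92 + 8.73 = 14.65 m
Step 2 — GM = KM - KG = 14.65 - 11.68 = 2.97 m

2.97 m


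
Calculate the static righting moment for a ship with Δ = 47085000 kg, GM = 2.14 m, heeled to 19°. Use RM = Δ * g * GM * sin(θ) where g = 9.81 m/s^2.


Formula: GZ = GM * sin(theta); RM = disp * g * GZ
Step 1 — GZ = 2.14 * sin(19°) = 2.14 * 0.325568 = 0.696716 m
Step 2 — RM = 47085000 * 9.81 * 0.696716 ≈ 321820000 N·m (5 s.f.)

321820000 N·m


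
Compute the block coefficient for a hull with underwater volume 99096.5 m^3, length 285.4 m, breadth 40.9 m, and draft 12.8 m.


Formula: Cb = V / (L * B * T)
Step 1 — L * B * T = 285.4 * 40.9 * 12.8 = 149412.608 m^3
Step 2 — Cb = 99096.5 / 149412.608 ≈ 0.66324 (5 s.f.)

0.66324


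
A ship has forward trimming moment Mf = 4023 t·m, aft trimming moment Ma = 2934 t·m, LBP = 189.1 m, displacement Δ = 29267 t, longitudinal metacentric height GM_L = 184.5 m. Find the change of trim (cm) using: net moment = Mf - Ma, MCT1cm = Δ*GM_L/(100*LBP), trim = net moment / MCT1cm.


Formula: net trimming moment = Mf - Ma; MCT1cm = Δ*GM_L/(100*LBP); trim = net moment / MCT1cm
Step 1 — net trimming moment = 4023 - 2934 = 1089 t·m
Step 2 — MCT1cm = 29267 * 184.5 / (100 * 189.1) = 285.5506 t·m/cm
Step 3 — trim = 1089 / 285.5506 ≈ 3.8137 cm (5 s.f.)

3.8137 cm


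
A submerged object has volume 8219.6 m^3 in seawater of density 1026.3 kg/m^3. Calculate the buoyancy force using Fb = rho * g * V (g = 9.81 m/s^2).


Formula: Fb = rho * g * V
Substituting: Fb = 1026.3 * 9.81 * 8219.6
Intermediate: 1026.3 * 9.81 = 10068.003
Result: Fb = 10068.003 * 8219.6 ≈ 82755000 N (5 s.f.)

82755000 N


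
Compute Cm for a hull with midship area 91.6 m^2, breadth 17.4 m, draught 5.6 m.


Formula: Cm = Am / (B * T)
Step 1 — B * T = 17.4 * 5.6 = 97.44 m^2
Step 2 — Cm = 91.6 / 97.44 ≈ 0.94007 (5 s.f.)

0.94007


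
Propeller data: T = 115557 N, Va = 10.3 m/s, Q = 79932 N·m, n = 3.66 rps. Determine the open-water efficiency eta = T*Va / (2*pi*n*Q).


Formula: eta = T * Va / (2 * pi * n * Q)
Step 1 — numerator = T * Va = 115557 * 10.3 = 1190237.1
Step 2 — 2 * pi * n = 2 * pi * 3.66 = 22.996458
Step 3 — denominator = 22.996458 * 79932 = 1838152.88
Step 4 — eta = 1190237.1 / 1838152.88 ≈ 0.64752 (5 s.f.)

0.64752


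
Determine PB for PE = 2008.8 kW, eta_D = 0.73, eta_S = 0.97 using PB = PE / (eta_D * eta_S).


Formula: PB = PE / (eta_D * eta_S)
Step 1 — combined efficiency = eta_D * eta_S = 0.73 * 0.97 = 0.7081
Step 2 — PB = 2008.8 / 0.7081 ≈ 2836.9 kW (5 s.f.)

2836.9 kW


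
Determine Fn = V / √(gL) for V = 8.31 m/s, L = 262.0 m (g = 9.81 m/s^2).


Formula: Fn = V / sqrt(g * L)
Step 1 — g * L = 9.81 * 262.0 = 2570.22
Step 2 — sqrt(g * L) = sqrt(2570.22) = 50.697337
Step 3 — Fn = 8.31 / 50.697337 ≈ 0.16391 (5 s.f.)

0.16391


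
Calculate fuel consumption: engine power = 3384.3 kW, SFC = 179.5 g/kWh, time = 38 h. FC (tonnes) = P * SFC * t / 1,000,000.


Formula: FC (tonnes) = P * SFC * t / 1,000,000
Step 1 — P * SFC * t = 3384.3 * 179.5 * 38 = 23084310.3 g
Step 2 — FC (tonnes) = 23084310.3 / 1,000,000 ≈ 23.084 tonnes (5 s.f.)

23.084 tonnes


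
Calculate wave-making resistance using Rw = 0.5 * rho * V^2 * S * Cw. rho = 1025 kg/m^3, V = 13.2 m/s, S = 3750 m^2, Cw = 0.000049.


Formula: Rw = 0.5 * rho * V^2 * S * Cw
Step 1 — V^2 = 13.2^2 = 174.24
Step 2 — 0.5 * rho * V^2 = 0.5 * 1025 * 174.24 = 89298.0
Step 3 — Rw = 89298.0 * 3750 * 0.000049 ≈ 16409 N (5 s.f.)

16409 N


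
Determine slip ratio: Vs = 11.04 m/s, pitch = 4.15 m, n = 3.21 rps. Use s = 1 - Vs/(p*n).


Formula: s = 1 - Vs / (p * n)
Step 1 — p * n = 4.15 * 3.21 = 13.3215
Step 2 — Vs / (p*n) = 11.04 / 13.3215 = 0.828736 (6 d.p.)
Step 3 — s = 1 - 0.828736 = 0.171264

0.171264


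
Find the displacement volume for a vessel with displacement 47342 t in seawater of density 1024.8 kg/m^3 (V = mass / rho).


Formula: V = mass / rho
Step 1 — convert tonnes to kg: 47342 t * 1000 = 47342000 kg
Step 2 — V = 47342000 / 1024.8 ≈ 46196 m^3 (5 s.f.)

46196 m^3


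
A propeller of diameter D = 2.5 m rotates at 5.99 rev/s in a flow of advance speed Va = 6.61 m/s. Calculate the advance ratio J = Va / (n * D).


Formula: J = Va / (n * D)
Step 1 — n * D = 5.99 * 2.5 = 14.975
Step 2 — J = 6.61 / 14.975 ≈ 0.44140 (5 s.f.)

0.44140


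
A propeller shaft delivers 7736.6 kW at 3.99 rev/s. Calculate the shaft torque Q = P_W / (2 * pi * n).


Formula: Q = P_W / (2 * pi * n)
Step 1 — P_W = 7736.6 kW * 1000 = 7736600.0 W
Step 2 — 2 * pi * n = 2 * pi * 3.99 = 25.069909
Step 3 — Q = 7736600.0 / 25.069909 ≈ 308600 N·m (5 s.f.)

308600 N·m


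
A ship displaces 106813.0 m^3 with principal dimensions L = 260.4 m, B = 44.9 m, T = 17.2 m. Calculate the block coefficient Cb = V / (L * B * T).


Formula: Cb = V / (L * B * T)
Step 1 — L * B * T = 260.4 * 44.9 * 17.2 = 201101.712 m^3
Step 2 — Cb = 106813.0 / 201101.712 ≈ 0.53114 (5 s.f.)

0.53114


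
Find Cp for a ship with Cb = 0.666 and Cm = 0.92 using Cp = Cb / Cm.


Formula: Cp = Cb / Cm
Substituting: Cp = 0.666 / 0.92
Result: Cp ≈ 0.72391 (5 s.f.)

0.72391


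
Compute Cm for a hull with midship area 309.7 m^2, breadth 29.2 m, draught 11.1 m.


Formula: Cm = Am / (B * T)
Step 1 — B * T = 29.2 * 11.1 = 324.12 m^2
Step 2 — Cm = 309.7 / 324.12 ≈ 0.95551 (5 s.f.)

0.95551


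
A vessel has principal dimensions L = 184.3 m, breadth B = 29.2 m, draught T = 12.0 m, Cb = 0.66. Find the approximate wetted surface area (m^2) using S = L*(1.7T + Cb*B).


Formula: S = 1.7*L*T + V/T with V = Cb*L*B*T, i.e. S = L * (1.7*T + Cb*B)
Step 1 — 1.7*T = 1.7 * 12.0 = 20.4 m
Step 2 — Cb*B = 0.66 * 29.2 = 19.272 m
Step 3 — 1.7*T + Cb*B = 20.4 + 19.272 = 39.672 m
Step 4 — S = 184.3 * 39.672 ≈ 7311.5 m^2 (5 s.f.)

7311.5 m^2
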